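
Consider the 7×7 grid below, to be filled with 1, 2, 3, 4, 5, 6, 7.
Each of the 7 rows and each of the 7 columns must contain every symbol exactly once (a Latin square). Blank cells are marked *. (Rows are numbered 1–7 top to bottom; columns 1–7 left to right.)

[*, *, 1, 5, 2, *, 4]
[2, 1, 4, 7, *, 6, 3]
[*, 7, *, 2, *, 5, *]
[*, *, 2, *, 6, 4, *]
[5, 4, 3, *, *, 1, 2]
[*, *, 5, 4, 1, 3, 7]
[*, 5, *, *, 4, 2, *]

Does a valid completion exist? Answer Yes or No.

Yes

No row or column among the givens repeats a symbol, and propagating forced cells runs into no contradiction.
One valid completion exists (for instance, 3 6 1 5 2 7 4 / 2 1 4 7 5 6 3 / 4 7 6 2 3 5 1 / 7 3 2 1 6 4 5 / 5 4 3 6 7 1 2 / 6 2 5 4 1 3 7 / 1 5 7 3 4 2 6).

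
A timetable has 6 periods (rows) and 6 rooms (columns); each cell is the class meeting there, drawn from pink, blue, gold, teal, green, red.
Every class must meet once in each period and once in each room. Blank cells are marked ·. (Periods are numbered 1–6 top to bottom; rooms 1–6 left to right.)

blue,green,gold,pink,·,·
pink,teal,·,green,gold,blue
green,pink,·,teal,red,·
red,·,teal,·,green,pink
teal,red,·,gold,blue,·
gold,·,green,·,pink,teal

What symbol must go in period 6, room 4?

Period 1, room 5: period 1 has {pink, blue, gold, green} and room 5 has {pink, blue, gold, green, red}, leaving only teal.
Period 1, room 6: period 1 has {pink, blue, gold, teal, green} and room 6 has {pink, blue, teal}, leaving only red.
Period 2, room 3: period 2 has {pink, blue, gold, teal, green} and room 3 has {gold, teal, green}, leaving only red.
Period 3, room 3: period 3 has {pink, teal, green, red} and room 3 has {gold, teal, green, red}, leaving only blue.
Period 3, room 6: period 3 has {pink, blue, teal, green, red} and room 6 has {pink, blue, teal, red}, leaving only gold.
Period 4, room 4: period 4 has {pink, teal, green, red} and room 4 has {pink, gold, teal, green}, leaving only blue.
Period 6 already has {pink, gold, teal, green} and room 4 already has {pink, blue, gold, teal, green}, so period 6, room 4 must be red.

red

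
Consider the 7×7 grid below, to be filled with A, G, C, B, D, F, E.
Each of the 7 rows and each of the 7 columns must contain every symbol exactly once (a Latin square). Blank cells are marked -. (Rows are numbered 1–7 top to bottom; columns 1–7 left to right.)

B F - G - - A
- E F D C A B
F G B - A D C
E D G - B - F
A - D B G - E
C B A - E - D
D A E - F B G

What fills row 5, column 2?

Row 5 already has {A, G, B, D, E} and column 2 already has {A, G, B, D, F, E}, so row 5, column 2 must be C.

C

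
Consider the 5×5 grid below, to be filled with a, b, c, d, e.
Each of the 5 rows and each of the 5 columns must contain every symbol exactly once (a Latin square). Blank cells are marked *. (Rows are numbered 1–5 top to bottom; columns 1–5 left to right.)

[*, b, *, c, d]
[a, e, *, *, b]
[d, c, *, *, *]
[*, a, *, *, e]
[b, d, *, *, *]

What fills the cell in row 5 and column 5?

Row 1, column 1: row 1 has {b, c, d} and column 1 has {a, b, d}, leaving only e.
Row 1, column 3: row 1 has {b, c, d, e} and column 3 has {}, leaving only a.
Row 2, column 4: row 2 has {a, b, e} and column 4 has {c}, leaving only d.
Row 2, column 3: row 2 has {a, b, d, e} and column 3 has {a}, leaving only c.
Row 3, column 5: row 3 has {c, d} and column 5 has {b, d, e}, leaving only a.
Row 5 already has {b, d} and column 5 already has {a, b, d, e}, so row 5, column 5 must be c.

c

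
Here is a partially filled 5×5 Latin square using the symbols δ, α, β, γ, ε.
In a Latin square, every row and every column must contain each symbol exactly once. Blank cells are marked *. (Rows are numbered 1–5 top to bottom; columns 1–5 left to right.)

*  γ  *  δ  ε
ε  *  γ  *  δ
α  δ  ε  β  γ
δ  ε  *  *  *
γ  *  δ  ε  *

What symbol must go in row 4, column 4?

Row 1, column 1: row 1 has {δ, γ, ε} and column 1 has {δ, α, γ, ε}, leaving only β.
Row 1, column 3: row 1 has {δ, β, γ, ε} and column 3 has {δ, γ, ε}, leaving only α.
Row 2, column 4: row 2 has {δ, γ, ε} and column 4 has {δ, β, ε}, leaving only α.
Row 4 already has {δ, ε} and column 4 already has {δ, α, β, ε}, so row 4, column 4 must be γ.

γ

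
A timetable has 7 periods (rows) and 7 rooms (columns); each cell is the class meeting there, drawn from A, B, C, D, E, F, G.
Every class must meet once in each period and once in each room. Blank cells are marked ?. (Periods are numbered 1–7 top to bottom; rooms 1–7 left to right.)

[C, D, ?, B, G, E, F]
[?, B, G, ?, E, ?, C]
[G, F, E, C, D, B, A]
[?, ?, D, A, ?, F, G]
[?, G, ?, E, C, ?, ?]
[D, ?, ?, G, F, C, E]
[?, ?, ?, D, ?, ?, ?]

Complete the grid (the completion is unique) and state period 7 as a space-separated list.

F E C D A G B

Period 7, room 7: period 7 has {D} and room 7 has {A, C, E, F, G}, leaving only B.
Period 7, room 5: period 7 has {B, D} and room 5 has {C, D, E, F, G}, leaving only A.
Period 7, room 6: period 7 has {A, B, D} and room 6 has {B, C, E, F}, leaving only G.
Period 1, room 3: period 1 has {B, C, D, E, F, G} and room 3 has {D, E, G}, leaving only A.
Period 2, room 4: period 2 has {B, C, E, G} and room 4 has {A, B, C, D, E, G}, leaving only F.
Period 2, room 1: period 2 has {B, C, E, F, G} and room 1 has {C, D, G}, leaving only A.
Period 2, room 6: period 2 has {A, B, C, E, F, G} and room 6 has {B, C, E, F, G}, leaving only D.
Period 4, room 5: period 4 has {A, D, F, G} and room 5 has {A, C, D, E, F, G}, leaving only B.
Period 4, room 1: period 4 has {A, B, D, F, G} and room 1 has {A, C, D, G}, leaving only E.
Period 7, room 1: period 7 has {A, B, D, G} and room 1 has {A, C, D, E, G}, leaving only F.
Period 7, room 3: period 7 has {A, B, D, F, G} and room 3 has {A, D, E, G}, leaving only C.
Period 7, room 2: period 7 has {A, B, C, D, F, G} and room 2 has {B, D, F, G}, leaving only E.
So period 7 reads: F E C D A G B.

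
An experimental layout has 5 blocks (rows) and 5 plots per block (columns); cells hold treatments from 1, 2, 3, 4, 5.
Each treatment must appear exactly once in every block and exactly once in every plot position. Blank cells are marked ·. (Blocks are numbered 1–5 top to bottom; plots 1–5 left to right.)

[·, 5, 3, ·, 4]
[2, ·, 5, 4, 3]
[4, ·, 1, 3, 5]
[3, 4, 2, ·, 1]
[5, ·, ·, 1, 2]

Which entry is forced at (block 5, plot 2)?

3

Block 5 already has {1, 2, 5} and plot 2 already has {4, 5}, so block 5, plot 2 must be 3.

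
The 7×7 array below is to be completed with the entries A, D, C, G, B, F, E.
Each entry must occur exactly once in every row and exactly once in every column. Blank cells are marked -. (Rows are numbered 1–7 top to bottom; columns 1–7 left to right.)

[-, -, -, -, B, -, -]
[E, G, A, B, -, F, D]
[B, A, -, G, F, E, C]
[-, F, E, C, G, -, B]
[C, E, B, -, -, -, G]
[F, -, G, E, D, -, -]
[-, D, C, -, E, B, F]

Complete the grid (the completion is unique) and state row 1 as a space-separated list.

Row 1, column 2: row 1 has {B} and column 2 has {A, D, G, F, E}, leaving only C.
Row 2, column 5: row 2 has {A, D, G, B, F, E} and column 5 has {D, G, B, F, E}, leaving only C.
Row 3, column 3: row 3 has {A, C, G, B, F, E} and column 3 has {A, C, G, B, E}, leaving only D.
Row 1, column 3: row 1 has {C, B} and column 3 has {A, D, C, G, B, E}, leaving only F.
Row 5, column 5: row 5 has {C, G, B, E} and column 5 has {D, C, G, B, F, E}, leaving only A.
Row 5, column 6: row 5 has {A, C, G, B, E} and column 6 has {B, F, E}, leaving only D.
Row 4, column 6: row 4 has {C, G, B, F, E} and column 6 has {D, B, F, E}, leaving only A.
Row 1, column 6: row 1 has {C, B, F} and column 6 has {A, D, B, F, E}, leaving only G.
Row 4, column 1: row 4 has {A, C, G, B, F, E} and column 1 has {C, B, F, E}, leaving only D.
Row 1, column 1: row 1 has {C, G, B, F} and column 1 has {D, C, B, F, E}, leaving only A.
Row 1, column 4: row 1 has {A, C, G, B, F} and column 4 has {C, G, B, E}, leaving only D.
Row 1, column 7: row 1 has {A, D, C, G, B, F} and column 7 has {D, C, G, B, F}, leaving only E.
So row 1 reads: A C F D B G E.

A C F D B G E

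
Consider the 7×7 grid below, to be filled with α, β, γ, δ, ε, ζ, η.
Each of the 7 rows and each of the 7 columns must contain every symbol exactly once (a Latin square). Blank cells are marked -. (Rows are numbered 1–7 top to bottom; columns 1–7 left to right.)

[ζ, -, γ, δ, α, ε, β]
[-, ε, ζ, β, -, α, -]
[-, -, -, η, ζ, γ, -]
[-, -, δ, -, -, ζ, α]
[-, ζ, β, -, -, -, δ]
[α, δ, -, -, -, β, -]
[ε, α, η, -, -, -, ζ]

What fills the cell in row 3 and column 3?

Row 1, column 2: row 1 has {α, β, γ, δ, ε, ζ} and column 2 has {α, δ, ε, ζ}, leaving only η.
Row 3, column 2: row 3 has {γ, ζ, η} and column 2 has {α, δ, ε, ζ, η}, leaving only β.
Row 3, column 1: row 3 has {β, γ, ζ, η} and column 1 has {α, ε, ζ}, leaving only δ.
Row 3, column 7: row 3 has {β, γ, δ, ζ, η} and column 7 has {α, β, δ, ζ}, leaving only ε.
Row 3 already has {β, γ, δ, ε, ζ, η} and column 3 already has {β, γ, δ, ζ, η}, so row 3, column 3 must be α.

α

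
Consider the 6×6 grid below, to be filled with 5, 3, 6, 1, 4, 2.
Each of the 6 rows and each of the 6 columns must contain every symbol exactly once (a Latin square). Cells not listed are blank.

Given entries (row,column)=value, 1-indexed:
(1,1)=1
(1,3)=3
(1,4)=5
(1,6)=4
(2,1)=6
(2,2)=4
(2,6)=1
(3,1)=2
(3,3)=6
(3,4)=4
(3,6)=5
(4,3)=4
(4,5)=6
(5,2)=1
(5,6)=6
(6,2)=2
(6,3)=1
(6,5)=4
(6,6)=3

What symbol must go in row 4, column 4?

1

Row 1, column 2: row 1 has {5, 3, 1, 4} and column 2 has {1, 4, 2}, leaving only 6.
Row 1, column 5: row 1 has {5, 3, 6, 1, 4} and column 5 has {6, 4}, leaving only 2.
Row 3, column 2: row 3 has {5, 6, 4, 2} and column 2 has {6, 1, 4, 2}, leaving only 3.
Row 3, column 5: row 3 has {5, 3, 6, 4, 2} and column 5 has {6, 4, 2}, leaving only 1.
Row 4, column 2: row 4 has {6, 4} and column 2 has {3, 6, 1, 4, 2}, leaving only 5.
Row 4, column 1: row 4 has {5, 6, 4} and column 1 has {6, 1, 2}, leaving only 3.
Row 4, column 6: row 4 has {5, 3, 6, 4} and column 6 has {5, 3, 6, 1, 4}, leaving only 2.
Row 4 already has {5, 3, 6, 4, 2} and column 4 already has {5, 4}, so row 4, column 4 must be 1.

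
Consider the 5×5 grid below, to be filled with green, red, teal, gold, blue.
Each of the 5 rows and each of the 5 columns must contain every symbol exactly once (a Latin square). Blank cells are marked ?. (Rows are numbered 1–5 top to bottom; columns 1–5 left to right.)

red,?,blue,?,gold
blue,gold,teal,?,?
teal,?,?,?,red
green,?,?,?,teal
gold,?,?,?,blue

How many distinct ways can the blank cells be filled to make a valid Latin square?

Row 1, column 2: eliminating its row and column leaves {green, teal}.
Row 1, column 4: eliminating its row and column leaves {green, teal}.
Row 2, column 4: eliminating its row and column leaves {green, red}.
Row 2, column 5: eliminating its row and column leaves {green}.
Row 3, column 2: eliminating its row and column leaves {green, blue}.
Row 3, column 3: eliminating its row and column leaves {green, gold}.
Row 3, column 4: eliminating its row and column leaves {green, gold, blue}.
Row 4, column 2: eliminating its row and column leaves {red, blue}.
Row 4, column 3: eliminating its row and column leaves {red, gold}.
Row 4, column 4: eliminating its row and column leaves {red, gold, blue}.
Row 5, column 2: eliminating its row and column leaves {green, red, teal}.
Row 5, column 3: eliminating its row and column leaves {green, red}.
Row 5, column 4: eliminating its row and column leaves {green, red, teal}.
Enumerating the assignments across these blanks that avoid any row or column repeat gives 3 completions.

3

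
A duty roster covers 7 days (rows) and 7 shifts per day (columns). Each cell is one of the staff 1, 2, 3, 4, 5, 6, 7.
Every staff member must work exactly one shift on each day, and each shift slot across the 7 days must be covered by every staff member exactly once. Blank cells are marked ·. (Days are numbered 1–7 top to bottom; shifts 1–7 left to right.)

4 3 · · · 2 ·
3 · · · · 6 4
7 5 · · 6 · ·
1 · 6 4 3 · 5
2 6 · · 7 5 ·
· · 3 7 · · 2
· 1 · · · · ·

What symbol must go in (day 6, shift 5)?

5

Day 4, shift 6: day 4 has {1, 3, 4, 5, 6} and shift 6 has {2, 5, 6}, leaving only 7.
Day 4, shift 2: day 4 has {1, 3, 4, 5, 6, 7} and shift 2 has {1, 3, 5, 6}, leaving only 2.
Day 2, shift 2: day 2 has {3, 4, 6} and shift 2 has {1, 2, 3, 5, 6}, leaving only 7.
Day 6, shift 2: day 6 has {2, 3, 7} and shift 2 has {1, 2, 3, 5, 6, 7}, leaving only 4.
Day 6, shift 6: day 6 has {2, 3, 4, 7} and shift 6 has {2, 5, 6, 7}, leaving only 1.
Day 6 already has {1, 2, 3, 4, 7} and shift 5 already has {3, 6, 7}, so day 6, shift 5 must be 5.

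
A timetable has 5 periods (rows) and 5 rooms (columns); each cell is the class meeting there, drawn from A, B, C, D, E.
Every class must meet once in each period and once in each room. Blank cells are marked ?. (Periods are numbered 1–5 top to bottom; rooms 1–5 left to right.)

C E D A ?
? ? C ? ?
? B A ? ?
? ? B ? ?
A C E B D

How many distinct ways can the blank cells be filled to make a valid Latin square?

3

Period 1, room 5: eliminating its period and room leaves {B}.
Period 2, room 1: eliminating its period and room leaves {B, D, E}.
Period 2, room 2: eliminating its period and room leaves {A, D}.
Period 2, room 4: eliminating its period and room leaves {D, E}.
Period 2, room 5: eliminating its period and room leaves {A, B, E}.
Period 3, room 1: eliminating its period and room leaves {D, E}.
Period 3, room 4: eliminating its period and room leaves {C, D, E}.
Period 3, room 5: eliminating its period and room leaves {C, E}.
Period 4, room 1: eliminating its period and room leaves {D, E}.
Period 4, room 2: eliminating its period and room leaves {A, D}.
Period 4, room 4: eliminating its period and room leaves {C, D, E}.
Period 4, room 5: eliminating its period and room leaves {A, C, E}.
Enumerating the assignments across these blanks that avoid any period or room repeat gives 3 completions.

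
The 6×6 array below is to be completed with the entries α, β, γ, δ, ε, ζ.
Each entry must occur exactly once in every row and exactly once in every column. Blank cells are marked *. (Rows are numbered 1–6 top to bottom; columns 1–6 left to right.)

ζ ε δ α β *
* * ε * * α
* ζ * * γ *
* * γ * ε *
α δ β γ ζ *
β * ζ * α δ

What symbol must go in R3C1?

Row 1, column 6: row 1 has {α, β, δ, ε, ζ} and column 6 has {α, δ}, leaving only γ.
Row 2, column 5: row 2 has {α, ε} and column 5 has {α, β, γ, ε, ζ}, leaving only δ.
Row 2, column 1: row 2 has {α, δ, ε} and column 1 has {α, β, ζ}, leaving only γ.
Row 2, column 2: row 2 has {α, γ, δ, ε} and column 2 has {δ, ε, ζ}, leaving only β.
Row 2, column 4: row 2 has {α, β, γ, δ, ε} and column 4 has {α, γ}, leaving only ζ.
Row 3, column 3: row 3 has {γ, ζ} and column 3 has {β, γ, δ, ε, ζ}, leaving only α.
Row 4, column 1: row 4 has {γ, ε} and column 1 has {α, β, γ, ζ}, leaving only δ.
Row 3 already has {α, γ, ζ} and column 1 already has {α, β, γ, δ, ζ}, so row 3, column 1 must be ε.

ε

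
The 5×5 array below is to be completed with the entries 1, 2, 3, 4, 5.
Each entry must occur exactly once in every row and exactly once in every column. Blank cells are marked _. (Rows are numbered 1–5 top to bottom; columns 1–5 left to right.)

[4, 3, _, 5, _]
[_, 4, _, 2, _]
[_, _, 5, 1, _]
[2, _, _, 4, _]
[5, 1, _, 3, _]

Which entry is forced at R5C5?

2

Row 3, column 1: row 3 has {1, 5} and column 1 has {2, 4, 5}, leaving only 3.
Row 2, column 1: row 2 has {2, 4} and column 1 has {2, 3, 4, 5}, leaving only 1.
Row 2, column 3: row 2 has {1, 2, 4} and column 3 has {5}, leaving only 3.
Row 2, column 5: row 2 has {1, 2, 3, 4} and column 5 has {}, leaving only 5.
Row 3, column 2: row 3 has {1, 3, 5} and column 2 has {1, 3, 4}, leaving only 2.
Row 3, column 5: row 3 has {1, 2, 3, 5} and column 5 has {5}, leaving only 4.
Row 5 already has {1, 3, 5} and column 5 already has {4, 5}, so row 5, column 5 must be 2.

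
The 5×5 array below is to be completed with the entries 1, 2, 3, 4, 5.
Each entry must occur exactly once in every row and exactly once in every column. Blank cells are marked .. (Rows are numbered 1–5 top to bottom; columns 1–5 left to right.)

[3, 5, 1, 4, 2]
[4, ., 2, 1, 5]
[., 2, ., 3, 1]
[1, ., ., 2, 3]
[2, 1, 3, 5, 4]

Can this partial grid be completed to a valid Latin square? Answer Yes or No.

No row or column among the givens repeats a symbol, and propagating forced cells runs into no contradiction.
One valid completion exists (for instance, 3 5 1 4 2 / 4 3 2 1 5 / 5 2 4 3 1 / 1 4 5 2 3 / 2 1 3 5 4).

Yes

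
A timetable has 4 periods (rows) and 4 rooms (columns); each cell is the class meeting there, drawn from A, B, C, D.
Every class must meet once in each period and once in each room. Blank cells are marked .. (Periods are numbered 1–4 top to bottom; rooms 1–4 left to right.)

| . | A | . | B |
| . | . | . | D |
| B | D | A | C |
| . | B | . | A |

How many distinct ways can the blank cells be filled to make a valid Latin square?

Period 1, room 1: eliminating its period and room leaves {C, D}.
Period 1, room 3: eliminating its period and room leaves {C, D}.
Period 2, room 1: eliminating its period and room leaves {A, C}.
Period 2, room 2: eliminating its period and room leaves {C}.
Period 2, room 3: eliminating its period and room leaves {B, C}.
Period 4, room 1: eliminating its period and room leaves {C, D}.
Period 4, room 3: eliminating its period and room leaves {C, D}.
Enumerating the assignments across these blanks that avoid any period or room repeat gives 2 completions.

2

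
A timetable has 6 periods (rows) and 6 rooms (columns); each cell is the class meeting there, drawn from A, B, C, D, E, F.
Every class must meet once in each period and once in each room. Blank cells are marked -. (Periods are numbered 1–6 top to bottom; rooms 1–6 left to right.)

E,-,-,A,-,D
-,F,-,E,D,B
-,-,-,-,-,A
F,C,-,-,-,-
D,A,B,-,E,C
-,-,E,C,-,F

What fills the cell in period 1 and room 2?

Period 1 already has {A, D, E} and room 2 already has {A, C, F}, so period 1, room 2 must be B.

B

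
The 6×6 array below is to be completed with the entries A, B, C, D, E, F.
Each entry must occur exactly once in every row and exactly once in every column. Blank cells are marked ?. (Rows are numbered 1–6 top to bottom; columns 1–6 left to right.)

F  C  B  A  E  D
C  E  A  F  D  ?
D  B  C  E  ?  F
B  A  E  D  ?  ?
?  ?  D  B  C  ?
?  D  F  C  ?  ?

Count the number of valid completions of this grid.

Row 2, column 6: eliminating its row and column leaves {B}.
Row 3, column 5: eliminating its row and column leaves {A}.
Row 4, column 5: eliminating its row and column leaves {F}.
Row 4, column 6: eliminating its row and column leaves {C}.
Row 5, column 1: eliminating its row and column leaves {A, E}.
Row 5, column 2: eliminating its row and column leaves {F}.
Row 5, column 6: eliminating its row and column leaves {A, E}.
Row 6, column 1: eliminating its row and column leaves {A, E}.
Row 6, column 5: eliminating its row and column leaves {A, B}.
Row 6, column 6: eliminating its row and column leaves {A, B, E}.
Enumerating the assignments across these blanks that avoid any row or column repeat gives 2 completions.

2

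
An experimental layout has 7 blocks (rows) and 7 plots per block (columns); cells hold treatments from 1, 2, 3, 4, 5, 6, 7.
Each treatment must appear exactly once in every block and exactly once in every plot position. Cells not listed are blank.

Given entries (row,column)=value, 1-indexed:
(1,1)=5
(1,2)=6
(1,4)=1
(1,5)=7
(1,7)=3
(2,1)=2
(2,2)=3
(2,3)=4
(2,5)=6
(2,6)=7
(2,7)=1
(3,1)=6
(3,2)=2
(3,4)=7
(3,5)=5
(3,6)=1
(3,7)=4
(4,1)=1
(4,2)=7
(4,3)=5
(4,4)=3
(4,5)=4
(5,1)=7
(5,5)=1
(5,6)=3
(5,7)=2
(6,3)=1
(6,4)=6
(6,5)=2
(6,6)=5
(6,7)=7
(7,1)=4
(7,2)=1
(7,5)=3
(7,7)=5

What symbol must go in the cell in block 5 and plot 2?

5

Block 1, plot 3: block 1 has {1, 3, 5, 6, 7} and plot 3 has {1, 4, 5}, leaving only 2.
Block 1, plot 6: block 1 has {1, 2, 3, 5, 6, 7} and plot 6 has {1, 3, 5, 7}, leaving only 4.
Block 2, plot 4: block 2 has {1, 2, 3, 4, 6, 7} and plot 4 has {1, 3, 6, 7}, leaving only 5.
Block 3, plot 3: block 3 has {1, 2, 4, 5, 6, 7} and plot 3 has {1, 2, 4, 5}, leaving only 3.
Block 4, plot 7: block 4 has {1, 3, 4, 5, 7} and plot 7 has {1, 2, 3, 4, 5, 7}, leaving only 6.
Block 4, plot 6: block 4 has {1, 3, 4, 5, 6, 7} and plot 6 has {1, 3, 4, 5, 7}, leaving only 2.
Block 5, plot 3: block 5 has {1, 2, 3, 7} and plot 3 has {1, 2, 3, 4, 5}, leaving only 6.
Block 5, plot 4: block 5 has {1, 2, 3, 6, 7} and plot 4 has {1, 3, 5, 6, 7}, leaving only 4.
Block 5 already has {1, 2, 3, 4, 6, 7} and plot 2 already has {1, 2, 3, 6, 7}, so block 5, plot 2 must be 5.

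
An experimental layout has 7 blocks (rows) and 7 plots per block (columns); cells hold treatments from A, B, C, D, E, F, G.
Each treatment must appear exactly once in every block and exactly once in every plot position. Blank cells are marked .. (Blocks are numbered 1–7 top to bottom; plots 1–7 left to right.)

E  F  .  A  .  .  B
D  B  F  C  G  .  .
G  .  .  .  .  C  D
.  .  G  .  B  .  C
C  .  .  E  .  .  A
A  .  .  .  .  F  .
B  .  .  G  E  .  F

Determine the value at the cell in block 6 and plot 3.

Block 2, plot 7: block 2 has {B, C, D, F, G} and plot 7 has {A, B, C, D, F}, leaving only E.
Block 2, plot 6: block 2 has {B, C, D, E, F, G} and plot 6 has {C, F}, leaving only A.
Block 4, plot 1: block 4 has {B, C, G} and plot 1 has {A, B, C, D, E, G}, leaving only F.
Block 4, plot 4: block 4 has {B, C, F, G} and plot 4 has {A, C, E, G}, leaving only D.
Block 4, plot 6: block 4 has {B, C, D, F, G} and plot 6 has {A, C, F}, leaving only E.
Block 4, plot 2: block 4 has {B, C, D, E, F, G} and plot 2 has {B, F}, leaving only A.
Block 3, plot 2: block 3 has {C, D, G} and plot 2 has {A, B, F}, leaving only E.
Block 6, plot 4: block 6 has {A, F} and plot 4 has {A, C, D, E, G}, leaving only B.
Block 3, plot 4: block 3 has {C, D, E, G} and plot 4 has {A, B, C, D, E, G}, leaving only F.
Block 3, plot 5: block 3 has {C, D, E, F, G} and plot 5 has {B, E, G}, leaving only A.
Block 3, plot 3: block 3 has {A, C, D, E, F, G} and plot 3 has {F, G}, leaving only B.
Block 5, plot 3: block 5 has {A, C, E} and plot 3 has {B, F, G}, leaving only D.
Block 1, plot 3: block 1 has {A, B, E, F} and plot 3 has {B, D, F, G}, leaving only C.
Block 6 already has {A, B, F} and plot 3 already has {B, C, D, F, G}, so block 6, plot 3 must be E.

E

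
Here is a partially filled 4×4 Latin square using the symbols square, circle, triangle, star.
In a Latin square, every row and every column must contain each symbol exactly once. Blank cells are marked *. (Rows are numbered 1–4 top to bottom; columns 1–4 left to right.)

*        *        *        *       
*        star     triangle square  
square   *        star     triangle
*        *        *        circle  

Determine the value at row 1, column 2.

Row 1, column 4: row 1 has {} and column 4 has {square, circle, triangle}, leaving only star.
Row 2, column 1: row 2 has {square, triangle, star} and column 1 has {square}, leaving only circle.
Row 1, column 1: row 1 has {star} and column 1 has {square, circle}, leaving only triangle.
Row 3, column 2: row 3 has {square, triangle, star} and column 2 has {star}, leaving only circle.
Row 1 already has {triangle, star} and column 2 already has {circle, star}, so row 1, column 2 must be square.

square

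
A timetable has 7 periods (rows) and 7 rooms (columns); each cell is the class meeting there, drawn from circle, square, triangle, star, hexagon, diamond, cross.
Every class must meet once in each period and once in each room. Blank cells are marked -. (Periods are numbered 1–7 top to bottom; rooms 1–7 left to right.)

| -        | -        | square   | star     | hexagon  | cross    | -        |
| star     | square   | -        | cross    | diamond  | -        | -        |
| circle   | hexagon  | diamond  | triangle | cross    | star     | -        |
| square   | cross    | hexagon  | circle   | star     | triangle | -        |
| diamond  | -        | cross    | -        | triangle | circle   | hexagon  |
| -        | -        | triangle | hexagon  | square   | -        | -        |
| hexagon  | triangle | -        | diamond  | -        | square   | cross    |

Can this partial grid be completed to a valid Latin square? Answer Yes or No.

No period or room among the givens repeats a symbol, and propagating forced cells runs into no contradiction.
One valid completion exists (for instance, triangle diamond square star hexagon cross circle / star square circle cross diamond hexagon triangle / circle hexagon diamond triangle cross star square / square cross hexagon circle star triangle diamond / diamond star cross square triangle circle hexagon / cross circle triangle hexagon square diamond star / hexagon triangle star diamond circle square cross).

Yes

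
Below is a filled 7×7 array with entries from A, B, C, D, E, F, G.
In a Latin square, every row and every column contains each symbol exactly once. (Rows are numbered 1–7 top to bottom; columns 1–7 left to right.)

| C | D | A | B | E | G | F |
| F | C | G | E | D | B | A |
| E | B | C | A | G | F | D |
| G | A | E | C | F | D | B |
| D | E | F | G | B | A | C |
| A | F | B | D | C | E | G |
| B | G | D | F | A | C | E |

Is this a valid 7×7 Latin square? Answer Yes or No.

Each row is a permutation of the 7 symbols, and so is each column.

Yes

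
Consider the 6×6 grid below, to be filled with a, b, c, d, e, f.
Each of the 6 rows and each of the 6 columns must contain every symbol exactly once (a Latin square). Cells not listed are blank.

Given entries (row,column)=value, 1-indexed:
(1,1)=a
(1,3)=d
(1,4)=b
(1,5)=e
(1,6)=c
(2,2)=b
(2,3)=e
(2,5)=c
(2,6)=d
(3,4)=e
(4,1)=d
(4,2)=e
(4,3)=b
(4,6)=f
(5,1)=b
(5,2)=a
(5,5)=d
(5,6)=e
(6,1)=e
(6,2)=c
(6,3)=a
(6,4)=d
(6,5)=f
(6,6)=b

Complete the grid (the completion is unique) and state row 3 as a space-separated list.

Row 3, column 6: row 3 has {e} and column 6 has {b, c, d, e, f}, leaving only a.
Row 3, column 5: row 3 has {a, e} and column 5 has {c, d, e, f}, leaving only b.
Row 1, column 2: row 1 has {a, b, c, d, e} and column 2 has {a, b, c, e}, leaving only f.
Row 3, column 2: row 3 has {a, b, e} and column 2 has {a, b, c, e, f}, leaving only d.
Row 2, column 1: row 2 has {b, c, d, e} and column 1 has {a, b, d, e}, leaving only f.
Row 3, column 1: row 3 has {a, b, d, e} and column 1 has {a, b, d, e, f}, leaving only c.
Row 3, column 3: row 3 has {a, b, c, d, e} and column 3 has {a, b, d, e}, leaving only f.
So row 3 reads: c d f e b a.

c d f e b a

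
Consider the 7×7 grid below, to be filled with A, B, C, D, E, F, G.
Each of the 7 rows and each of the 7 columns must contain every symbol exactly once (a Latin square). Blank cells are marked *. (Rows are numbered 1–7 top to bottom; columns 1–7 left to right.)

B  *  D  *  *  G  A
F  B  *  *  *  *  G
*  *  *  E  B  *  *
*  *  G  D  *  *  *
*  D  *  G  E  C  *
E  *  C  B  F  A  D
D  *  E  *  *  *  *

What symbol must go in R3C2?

Row 1, column 5: row 1 has {A, B, D, G} and column 5 has {B, E, F}, leaving only C.
Row 1, column 4: row 1 has {A, B, C, D, G} and column 4 has {B, D, E, G}, leaving only F.
Row 1, column 2: row 1 has {A, B, C, D, F, G} and column 2 has {B, D}, leaving only E.
Row 2, column 3: row 2 has {B, F, G} and column 3 has {C, D, E, G}, leaving only A.
Row 2, column 4: row 2 has {A, B, F, G} and column 4 has {B, D, E, F, G}, leaving only C.
Row 2, column 5: row 2 has {A, B, C, F, G} and column 5 has {B, C, E, F}, leaving only D.
Row 2, column 6: row 2 has {A, B, C, D, F, G} and column 6 has {A, C, G}, leaving only E.
Row 3, column 3: row 3 has {B, E} and column 3 has {A, C, D, E, G}, leaving only F.
Row 3, column 6: row 3 has {B, E, F} and column 6 has {A, C, E, G}, leaving only D.
Row 3, column 7: row 3 has {B, D, E, F} and column 7 has {A, D, G}, leaving only C.
Row 4, column 5: row 4 has {D, G} and column 5 has {B, C, D, E, F}, leaving only A.
Row 4, column 1: row 4 has {A, D, G} and column 1 has {B, D, E, F}, leaving only C.
Row 4, column 2: row 4 has {A, C, D, G} and column 2 has {B, D, E}, leaving only F.
Row 4, column 6: row 4 has {A, C, D, F, G} and column 6 has {A, C, D, E, G}, leaving only B.
Row 4, column 7: row 4 has {A, B, C, D, F, G} and column 7 has {A, C, D, G}, leaving only E.
Row 5, column 1: row 5 has {C, D, E, G} and column 1 has {B, C, D, E, F}, leaving only A.
Row 3, column 1: row 3 has {B, C, D, E, F} and column 1 has {A, B, C, D, E, F}, leaving only G.
Row 3 already has {B, C, D, E, F, G} and column 2 already has {B, D, E, F}, so row 3, column 2 must be A.

A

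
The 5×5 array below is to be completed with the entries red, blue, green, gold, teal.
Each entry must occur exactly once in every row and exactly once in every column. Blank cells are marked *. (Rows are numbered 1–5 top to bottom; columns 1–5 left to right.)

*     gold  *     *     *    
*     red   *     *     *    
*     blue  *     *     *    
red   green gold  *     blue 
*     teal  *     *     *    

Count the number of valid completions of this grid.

Row 1, column 1: eliminating its row and column leaves {blue, green, teal}.
Row 1, column 3: eliminating its row and column leaves {red, blue, green, teal}.
Row 1, column 4: eliminating its row and column leaves {red, blue, green, teal}.
Row 1, column 5: eliminating its row and column leaves {red, green, teal}.
Row 2, column 1: eliminating its row and column leaves {blue, green, gold, teal}.
Row 2, column 3: eliminating its row and column leaves {blue, green, teal}.
Row 2, column 4: eliminating its row and column leaves {blue, green, gold, teal}.
Row 2, column 5: eliminating its row and column leaves {green, gold, teal}.
Row 3, column 1: eliminating its row and column leaves {green, gold, teal}.
Row 3, column 3: eliminating its row and column leaves {red, green, teal}.
Row 3, column 4: eliminating its row and column leaves {red, green, gold, teal}.
Row 3, column 5: eliminating its row and column leaves {red, green, gold, teal}.
Row 4, column 4: eliminating its row and column leaves {teal}.
Row 5, column 1: eliminating its row and column leaves {blue, green, gold}.
Row 5, column 3: eliminating its row and column leaves {red, blue, green}.
Row 5, column 4: eliminating its row and column leaves {red, blue, green, gold}.
Row 5, column 5: eliminating its row and column leaves {red, green, gold}.
Enumerating the assignments across these blanks that avoid any row or column repeat gives 56 completions.

56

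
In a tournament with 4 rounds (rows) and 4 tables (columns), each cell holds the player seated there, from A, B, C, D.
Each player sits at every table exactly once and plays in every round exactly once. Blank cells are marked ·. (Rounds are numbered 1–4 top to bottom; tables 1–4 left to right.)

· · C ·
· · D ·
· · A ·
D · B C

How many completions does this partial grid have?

Round 1, table 1: eliminating its round and table leaves {A, B}.
Round 1, table 2: eliminating its round and table leaves {A, B, D}.
Round 1, table 4: eliminating its round and table leaves {A, B, D}.
Round 2, table 1: eliminating its round and table leaves {A, B, C}.
Round 2, table 2: eliminating its round and table leaves {A, B, C}.
Round 2, table 4: eliminating its round and table leaves {A, B}.
Round 3, table 1: eliminating its round and table leaves {B, C}.
Round 3, table 2: eliminating its round and table leaves {B, C, D}.
Round 3, table 4: eliminating its round and table leaves {B, D}.
Round 4, table 2: eliminating its round and table leaves {A}.
Enumerating the assignments across these blanks that avoid any round or table repeat gives 4 completions.

4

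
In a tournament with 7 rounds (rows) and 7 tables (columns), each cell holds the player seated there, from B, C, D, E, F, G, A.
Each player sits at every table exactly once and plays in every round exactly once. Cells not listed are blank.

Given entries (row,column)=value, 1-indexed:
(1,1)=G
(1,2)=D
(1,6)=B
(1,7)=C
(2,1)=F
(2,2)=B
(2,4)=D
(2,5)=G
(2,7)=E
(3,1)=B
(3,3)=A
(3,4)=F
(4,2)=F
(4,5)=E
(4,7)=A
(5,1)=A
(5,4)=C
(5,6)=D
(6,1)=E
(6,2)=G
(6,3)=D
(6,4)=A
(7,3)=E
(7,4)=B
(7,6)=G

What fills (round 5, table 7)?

Round 1, table 3: round 1 has {B, C, D, G} and table 3 has {D, E, A}, leaving only F.
Round 1, table 4: round 1 has {B, C, D, F, G} and table 4 has {B, C, D, F, A}, leaving only E.
Round 1, table 5: round 1 has {B, C, D, E, F, G} and table 5 has {E, G}, leaving only A.
Round 2, table 3: round 2 has {B, D, E, F, G} and table 3 has {D, E, F, A}, leaving only C.
Round 2, table 6: round 2 has {B, C, D, E, F, G} and table 6 has {B, D, G}, leaving only A.
Round 4, table 4: round 4 has {E, F, A} and table 4 has {B, C, D, E, F, A}, leaving only G.
Round 4, table 3: round 4 has {E, F, G, A} and table 3 has {C, D, E, F, A}, leaving only B.
Round 4, table 6: round 4 has {B, E, F, G, A} and table 6 has {B, D, G, A}, leaving only C.
Round 3, table 6: round 3 has {B, F, A} and table 6 has {B, C, D, G, A}, leaving only E.
Round 3, table 2: round 3 has {B, E, F, A} and table 2 has {B, D, F, G}, leaving only C.
Round 3, table 5: round 3 has {B, C, E, F, A} and table 5 has {E, G, A}, leaving only D.
Round 3, table 7: round 3 has {B, C, D, E, F, A} and table 7 has {C, E, A}, leaving only G.
Round 4, table 1: round 4 has {B, C, E, F, G, A} and table 1 has {B, E, F, G, A}, leaving only D.
Round 5, table 2: round 5 has {C, D, A} and table 2 has {B, C, D, F, G}, leaving only E.
Round 5, table 3: round 5 has {C, D, E, A} and table 3 has {B, C, D, E, F, A}, leaving only G.
Round 6, table 6: round 6 has {D, E, G, A} and table 6 has {B, C, D, E, G, A}, leaving only F.
Round 6, table 7: round 6 has {D, E, F, G, A} and table 7 has {C, E, G, A}, leaving only B.
Round 5 already has {C, D, E, G, A} and table 7 already has {B, C, E, G, A}, so round 5, table 7 must be F.

F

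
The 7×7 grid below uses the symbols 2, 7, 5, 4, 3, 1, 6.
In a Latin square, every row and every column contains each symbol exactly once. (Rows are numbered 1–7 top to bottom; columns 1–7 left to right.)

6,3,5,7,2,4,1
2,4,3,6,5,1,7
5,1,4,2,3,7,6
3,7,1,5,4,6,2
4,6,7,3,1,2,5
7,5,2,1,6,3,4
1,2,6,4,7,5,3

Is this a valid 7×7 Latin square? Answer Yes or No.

Yes

Each row is a permutation of the 7 symbols, and so is each column.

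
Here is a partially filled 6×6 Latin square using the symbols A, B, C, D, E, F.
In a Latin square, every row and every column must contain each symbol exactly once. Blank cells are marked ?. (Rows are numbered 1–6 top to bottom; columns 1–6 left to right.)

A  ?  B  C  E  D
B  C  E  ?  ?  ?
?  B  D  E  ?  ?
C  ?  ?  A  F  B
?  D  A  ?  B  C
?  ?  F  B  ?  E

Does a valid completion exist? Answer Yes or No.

Row 4, column 3: row 4 together with column 3 already contain {A, B, C, D, E, F} — every symbol — so nothing can go there. The grid has no valid completion.

No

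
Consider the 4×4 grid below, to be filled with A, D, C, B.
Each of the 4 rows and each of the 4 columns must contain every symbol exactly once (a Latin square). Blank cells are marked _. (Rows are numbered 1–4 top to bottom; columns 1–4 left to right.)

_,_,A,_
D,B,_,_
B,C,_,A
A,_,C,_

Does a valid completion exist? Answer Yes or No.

Row 2, column 3: row 2 together with column 3 already contain {A, D, C, B} — every symbol — so nothing can go there. The grid has no valid completion.

No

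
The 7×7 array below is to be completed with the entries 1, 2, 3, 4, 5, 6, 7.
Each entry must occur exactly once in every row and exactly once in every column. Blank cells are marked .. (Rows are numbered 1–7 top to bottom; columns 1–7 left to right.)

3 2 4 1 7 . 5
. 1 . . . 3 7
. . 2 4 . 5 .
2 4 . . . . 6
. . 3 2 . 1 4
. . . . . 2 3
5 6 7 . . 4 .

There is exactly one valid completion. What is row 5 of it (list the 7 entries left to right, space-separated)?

6 7 3 2 5 1 4

Row 1, column 6: row 1 has {1, 2, 3, 4, 5, 7} and column 6 has {1, 2, 3, 4, 5}, leaving only 6.
Row 3, column 7: row 3 has {2, 4, 5} and column 7 has {3, 4, 5, 6, 7}, leaving only 1.
Row 4, column 6: row 4 has {2, 4, 6} and column 6 has {1, 2, 3, 4, 5, 6}, leaving only 7.
Row 7, column 4: row 7 has {4, 5, 6, 7} and column 4 has {1, 2, 4}, leaving only 3.
Row 4, column 4: row 4 has {2, 4, 6, 7} and column 4 has {1, 2, 3, 4}, leaving only 5.
Row 2, column 4: row 2 has {1, 3, 7} and column 4 has {1, 2, 3, 4, 5}, leaving only 6.
Row 2, column 1: row 2 has {1, 3, 6, 7} and column 1 has {2, 3, 5}, leaving only 4.
Row 2, column 3: row 2 has {1, 3, 4, 6, 7} and column 3 has {2, 3, 4, 7}, leaving only 5.
Row 2, column 5: row 2 has {1, 3, 4, 5, 6, 7} and column 5 has {7}, leaving only 2.
Row 4, column 3: row 4 has {2, 4, 5, 6, 7} and column 3 has {2, 3, 4, 5, 7}, leaving only 1.
Row 4, column 5: row 4 has {1, 2, 4, 5, 6, 7} and column 5 has {2, 7}, leaving only 3.
Row 3, column 5: row 3 has {1, 2, 4, 5} and column 5 has {2, 3, 7}, leaving only 6.
Row 5, column 5: row 5 has {1, 2, 3, 4} and column 5 has {2, 3, 6, 7}, leaving only 5.
Row 5, column 2: row 5 has {1, 2, 3, 4, 5} and column 2 has {1, 2, 4, 6}, leaving only 7.
Row 5, column 1: row 5 has {1, 2, 3, 4, 5, 7} and column 1 has {2, 3, 4, 5}, leaving only 6.
So row 5 reads: 6 7 3 2 5 1 4.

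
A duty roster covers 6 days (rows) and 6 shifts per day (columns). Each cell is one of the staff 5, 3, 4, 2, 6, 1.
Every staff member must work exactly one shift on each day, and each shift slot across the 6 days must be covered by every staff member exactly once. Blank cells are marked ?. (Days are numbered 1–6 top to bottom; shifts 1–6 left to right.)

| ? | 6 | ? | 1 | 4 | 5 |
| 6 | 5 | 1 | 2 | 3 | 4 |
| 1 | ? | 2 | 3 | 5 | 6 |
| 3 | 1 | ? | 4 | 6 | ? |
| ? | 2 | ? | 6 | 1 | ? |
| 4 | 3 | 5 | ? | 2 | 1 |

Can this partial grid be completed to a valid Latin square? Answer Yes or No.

Day 4, shift 3: day 4 together with shift 3 already contain {5, 3, 4, 2, 6, 1} — every symbol — so nothing can go there. The grid has no valid completion.

No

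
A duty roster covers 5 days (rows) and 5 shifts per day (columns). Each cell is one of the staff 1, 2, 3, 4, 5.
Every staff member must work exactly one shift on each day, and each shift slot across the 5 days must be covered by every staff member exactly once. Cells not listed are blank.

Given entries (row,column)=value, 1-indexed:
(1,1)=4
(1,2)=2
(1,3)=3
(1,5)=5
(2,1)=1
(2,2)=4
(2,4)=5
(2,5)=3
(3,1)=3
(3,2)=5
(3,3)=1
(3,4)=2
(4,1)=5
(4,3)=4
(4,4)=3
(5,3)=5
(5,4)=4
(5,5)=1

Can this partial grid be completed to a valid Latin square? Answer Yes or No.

No day or shift among the givens repeats a symbol, and propagating forced cells runs into no contradiction.
One valid completion exists (for instance, 4 2 3 1 5 / 1 4 2 5 3 / 3 5 1 2 4 / 5 1 4 3 2 / 2 3 5 4 1).

Yes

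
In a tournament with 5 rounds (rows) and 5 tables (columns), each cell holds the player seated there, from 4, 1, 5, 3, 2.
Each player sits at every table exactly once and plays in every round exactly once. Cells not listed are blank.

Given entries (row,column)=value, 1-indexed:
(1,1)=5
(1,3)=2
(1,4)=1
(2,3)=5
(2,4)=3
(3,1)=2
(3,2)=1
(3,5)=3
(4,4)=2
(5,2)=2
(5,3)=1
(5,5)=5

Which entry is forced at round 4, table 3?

3

Round 1, table 5: round 1 has {1, 5, 2} and table 5 has {5, 3}, leaving only 4.
Round 1, table 2: round 1 has {4, 1, 5, 2} and table 2 has {1, 2}, leaving only 3.
Round 2, table 2: round 2 has {5, 3} and table 2 has {1, 3, 2}, leaving only 4.
Round 2, table 1: round 2 has {4, 5, 3} and table 1 has {5, 2}, leaving only 1.
Round 2, table 5: round 2 has {4, 1, 5, 3} and table 5 has {4, 5, 3}, leaving only 2.
Round 3, table 3: round 3 has {1, 3, 2} and table 3 has {1, 5, 2}, leaving only 4.
Round 4 already has {2} and table 3 already has {4, 1, 5, 2}, so round 4, table 3 must be 3.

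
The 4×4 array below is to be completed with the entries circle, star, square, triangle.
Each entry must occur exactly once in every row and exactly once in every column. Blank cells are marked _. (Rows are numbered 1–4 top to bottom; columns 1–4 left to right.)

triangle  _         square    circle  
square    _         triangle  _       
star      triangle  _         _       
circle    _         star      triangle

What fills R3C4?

Row 3 already has {star, triangle} and column 4 already has {circle, triangle}, so row 3, column 4 must be square.

square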